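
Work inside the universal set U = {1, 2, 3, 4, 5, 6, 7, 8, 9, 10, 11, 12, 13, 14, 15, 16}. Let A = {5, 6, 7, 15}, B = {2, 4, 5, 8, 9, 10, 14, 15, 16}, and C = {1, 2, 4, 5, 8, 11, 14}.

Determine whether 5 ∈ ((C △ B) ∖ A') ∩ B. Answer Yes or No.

5 ∈ C and 5 ∈ B, so 5 ∉ C △ B
5 ∈ A, so 5 ∉ A'
5 ∉ (C △ B) and 5 ∉ A', so 5 ∉ (C △ B) ∖ A'
5 ∉ ((C △ B) ∖ A') and 5 ∈ B, so 5 ∉ ((C △ B) ∖ A') ∩ B

No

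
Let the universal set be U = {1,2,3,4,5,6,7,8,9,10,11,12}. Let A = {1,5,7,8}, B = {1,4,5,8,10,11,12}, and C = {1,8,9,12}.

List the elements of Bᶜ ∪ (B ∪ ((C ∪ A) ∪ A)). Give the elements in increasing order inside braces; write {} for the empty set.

{1,2,3,4,5,6,7,8,9,10,11,12}

Bᶜ = {2,3,6,7,9}
C ∪ A = {1,5,7,8,9,12}
(C ∪ A) ∪ A = {1,5,7,8,9,12}
B ∪ ((C ∪ A) ∪ A) = {1,4,5,7,8,9,10,11,12}
Bᶜ ∪ (B ∪ ((C ∪ A) ∪ A)) = {1,2,3,4,5,6,7,8,9,10,11,12}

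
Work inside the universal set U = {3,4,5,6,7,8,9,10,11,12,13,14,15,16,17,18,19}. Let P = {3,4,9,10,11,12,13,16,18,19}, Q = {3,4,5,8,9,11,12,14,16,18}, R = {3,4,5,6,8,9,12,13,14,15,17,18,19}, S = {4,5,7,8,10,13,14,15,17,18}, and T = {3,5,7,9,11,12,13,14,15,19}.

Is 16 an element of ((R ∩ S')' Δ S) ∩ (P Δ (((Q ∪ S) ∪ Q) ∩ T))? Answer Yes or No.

Yes

16 ∉ S, so 16 ∈ S'
16 ∉ R and 16 ∈ S', so 16 ∉ R ∩ S'
16 ∈ (R ∩ S')' since 16 ∉ (R ∩ S')
16 ∈ (R ∩ S')' and 16 ∉ S, so 16 ∈ (R ∩ S')' Δ S
16 ∈ Q and 16 ∉ S, so 16 ∈ Q ∪ S
16 ∈ (Q ∪ S) and 16 ∈ Q, so 16 ∈ (Q ∪ S) ∪ Q
16 ∈ ((Q ∪ S) ∪ Q) and 16 ∉ T, so 16 ∉ ((Q ∪ S) ∪ Q) ∩ T
16 ∈ P and 16 ∉ (((Q ∪ S) ∪ Q) ∩ T), so 16 ∈ P Δ (((Q ∪ S) ∪ Q) ∩ T)
16 ∈ ((R ∩ S')' Δ S) and 16 ∈ (P Δ (((Q ∪ S) ∪ Q) ∩ T)), so 16 ∈ ((R ∩ S')' Δ S) ∩ (P Δ (((Q ∪ S) ∪ Q) ∩ T))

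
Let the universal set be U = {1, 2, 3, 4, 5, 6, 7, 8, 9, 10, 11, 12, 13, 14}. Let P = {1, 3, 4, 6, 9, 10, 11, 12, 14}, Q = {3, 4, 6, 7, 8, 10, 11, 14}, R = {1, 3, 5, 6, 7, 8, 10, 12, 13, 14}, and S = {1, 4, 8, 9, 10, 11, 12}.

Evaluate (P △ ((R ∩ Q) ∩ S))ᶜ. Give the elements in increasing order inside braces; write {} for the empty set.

R ∩ Q = {3, 6, 7, 8, 10, 14}
(R ∩ Q) ∩ S = {8, 10}
P △ ((R ∩ Q) ∩ S) = {1, 3, 4, 6, 8, 9, 11, 12, 14}
(P △ ((R ∩ Q) ∩ S))ᶜ = {2, 5, 7, 10, 13}

{2, 5, 7, 10, 13}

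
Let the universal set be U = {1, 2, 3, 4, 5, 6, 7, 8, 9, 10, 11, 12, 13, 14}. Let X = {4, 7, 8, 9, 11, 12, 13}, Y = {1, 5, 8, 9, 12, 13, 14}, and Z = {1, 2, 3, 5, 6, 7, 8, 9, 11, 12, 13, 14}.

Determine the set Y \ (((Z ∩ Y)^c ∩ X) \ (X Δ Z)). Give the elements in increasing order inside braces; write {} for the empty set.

Z ∩ Y = {1, 5, 8, 9, 12, 13, 14}
(Z ∩ Y)^c = {2, 3, 4, 6, 7, 10, 11}
(Z ∩ Y)^c ∩ X = {4, 7, 11}
X Δ Z = {1, 2, 3, 4, 5, 6, 14}
((Z ∩ Y)^c ∩ X) \ (X Δ Z) = {7, 11}
Y \ (((Z ∩ Y)^c ∩ X) \ (X Δ Z)) = {1, 5, 8, 9, 12, 13, 14}

{1, 5, 8, 9, 12, 13, 14}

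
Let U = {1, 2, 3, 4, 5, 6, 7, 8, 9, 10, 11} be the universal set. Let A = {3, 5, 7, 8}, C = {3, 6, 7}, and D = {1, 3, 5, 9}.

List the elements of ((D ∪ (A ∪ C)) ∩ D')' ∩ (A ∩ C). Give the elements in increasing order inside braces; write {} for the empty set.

A ∪ C = {3, 5, 6, 7, 8}
D ∪ (A ∪ C) = {1, 3, 5, 6, 7, 8, 9}
D' = {2, 4, 6, 7, 8, 10, 11}
(D ∪ (A ∪ C)) ∩ D' = {6, 7, 8}
((D ∪ (A ∪ C)) ∩ D')' = {1, 2, 3, 4, 5, 9, 10, 11}
A ∩ C = {3, 7}
((D ∪ (A ∪ C)) ∩ D')' ∩ (A ∩ C) = {3}

{3}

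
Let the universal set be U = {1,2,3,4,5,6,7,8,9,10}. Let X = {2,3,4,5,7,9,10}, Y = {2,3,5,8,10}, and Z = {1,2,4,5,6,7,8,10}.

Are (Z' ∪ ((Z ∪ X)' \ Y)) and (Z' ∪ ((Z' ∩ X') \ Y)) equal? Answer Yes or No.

Z' = {3,9}
Z ∪ X = {1,2,3,4,5,6,7,8,9,10}
(Z ∪ X)' = {}
(Z ∪ X)' \ Y = {}
Z' ∪ ((Z ∪ X)' \ Y) = {3,9}
X' = {1,6,8}
Z' ∩ X' = {}
(Z' ∩ X') \ Y = {}
Z' ∪ ((Z' ∩ X') \ Y) = {3,9}
Both equal {3,9}, so Z' ∪ ((Z ∪ X)' \ Y) = Z' ∪ ((Z' ∩ X') \ Y).

Yes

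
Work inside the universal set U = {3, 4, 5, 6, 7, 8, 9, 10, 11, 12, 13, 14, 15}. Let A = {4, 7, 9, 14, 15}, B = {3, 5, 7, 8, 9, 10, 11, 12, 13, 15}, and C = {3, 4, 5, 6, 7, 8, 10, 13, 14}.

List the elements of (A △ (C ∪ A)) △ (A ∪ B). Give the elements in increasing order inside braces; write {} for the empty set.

{4, 6, 7, 9, 11, 12, 14, 15}

C ∪ A = {3, 4, 5, 6, 7, 8, 9, 10, 13, 14, 15}
A △ (C ∪ A) = {3, 5, 6, 8, 10, 13}
A ∪ B = {3, 4, 5, 7, 8, 9, 10, 11, 12, 13, 14, 15}
(A △ (C ∪ A)) △ (A ∪ B) = {4, 6, 7, 9, 11, 12, 14, 15}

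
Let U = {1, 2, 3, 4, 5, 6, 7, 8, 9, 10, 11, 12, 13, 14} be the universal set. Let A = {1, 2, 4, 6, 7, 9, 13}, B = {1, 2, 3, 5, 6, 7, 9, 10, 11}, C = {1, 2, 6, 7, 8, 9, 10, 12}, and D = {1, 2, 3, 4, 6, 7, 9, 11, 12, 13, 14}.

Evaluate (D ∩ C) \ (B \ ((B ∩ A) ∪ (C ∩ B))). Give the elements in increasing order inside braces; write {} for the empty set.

D ∩ C = {1, 2, 6, 7, 9, 12}
B ∩ A = {1, 2, 6, 7, 9}
C ∩ B = {1, 2, 6, 7, 9, 10}
(B ∩ A) ∪ (C ∩ B) = {1, 2, 6, 7, 9, 10}
B \ ((B ∩ A) ∪ (C ∩ B)) = {3, 5, 11}
(D ∩ C) \ (B \ ((B ∩ A) ∪ (C ∩ B))) = {1, 2, 6, 7, 9, 12}

{1, 2, 6, 7, 9, 12}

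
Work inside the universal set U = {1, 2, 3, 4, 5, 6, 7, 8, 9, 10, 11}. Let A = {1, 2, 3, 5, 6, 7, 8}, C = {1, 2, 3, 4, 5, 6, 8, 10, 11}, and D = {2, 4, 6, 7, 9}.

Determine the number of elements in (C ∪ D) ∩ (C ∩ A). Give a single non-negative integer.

C ∪ D = {1, 2, 3, 4, 5, 6, 7, 8, 9, 10, 11}
C ∩ A = {1, 2, 3, 5, 6, 8}
(C ∪ D) ∩ (C ∩ A) = {1, 2, 3, 5, 6, 8}
|(C ∪ D) ∩ (C ∩ A)| = 6

6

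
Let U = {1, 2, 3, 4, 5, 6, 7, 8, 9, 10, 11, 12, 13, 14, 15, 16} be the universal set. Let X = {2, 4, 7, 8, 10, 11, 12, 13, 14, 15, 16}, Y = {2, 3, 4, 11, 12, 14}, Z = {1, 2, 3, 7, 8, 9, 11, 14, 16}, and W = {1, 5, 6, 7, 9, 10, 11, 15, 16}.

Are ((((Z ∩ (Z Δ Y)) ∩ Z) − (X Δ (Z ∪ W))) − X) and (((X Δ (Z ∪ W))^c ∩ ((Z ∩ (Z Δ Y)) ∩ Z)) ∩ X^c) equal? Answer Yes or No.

Yes

Z Δ Y = {1, 4, 7, 8, 9, 12, 16}
Z ∩ (Z Δ Y) = {1, 7, 8, 9, 16}
(Z ∩ (Z Δ Y)) ∩ Z = {1, 7, 8, 9, 16}
Z ∪ W = {1, 2, 3, 5, 6, 7, 8, 9, 10, 11, 14, 15, 16}
X Δ (Z ∪ W) = {1, 3, 4, 5, 6, 9, 12, 13}
((Z ∩ (Z Δ Y)) ∩ Z) − (X Δ (Z ∪ W)) = {7, 8, 16}
(((Z ∩ (Z Δ Y)) ∩ Z) − (X Δ (Z ∪ W))) − X = {}
(X Δ (Z ∪ W))^c = {2, 7, 8, 10, 11, 14, 15, 16}
(X Δ (Z ∪ W))^c ∩ ((Z ∩ (Z Δ Y)) ∩ Z) = {7, 8, 16}
X^c = {1, 3, 5, 6, 9}
((X Δ (Z ∪ W))^c ∩ ((Z ∩ (Z Δ Y)) ∩ Z)) ∩ X^c = {}
Both equal {}, so (((Z ∩ (Z Δ Y)) ∩ Z) − (X Δ (Z ∪ W))) − X = ((X Δ (Z ∪ W))^c ∩ ((Z ∩ (Z Δ Y)) ∩ Z)) ∩ X^c.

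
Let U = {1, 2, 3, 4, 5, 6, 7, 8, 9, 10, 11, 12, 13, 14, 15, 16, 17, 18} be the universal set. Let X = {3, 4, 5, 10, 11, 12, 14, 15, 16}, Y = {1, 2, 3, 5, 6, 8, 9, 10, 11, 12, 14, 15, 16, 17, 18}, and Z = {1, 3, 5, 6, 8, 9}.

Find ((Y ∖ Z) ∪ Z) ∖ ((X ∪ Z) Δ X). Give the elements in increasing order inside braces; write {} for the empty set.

{2, 3, 5, 10, 11, 12, 14, 15, 16, 17, 18}

Y ∖ Z = {2, 10, 11, 12, 14, 15, 16, 17, 18}
(Y ∖ Z) ∪ Z = {1, 2, 3, 5, 6, 8, 9, 10, 11, 12, 14, 15, 16, 17, 18}
X ∪ Z = {1, 3, 4, 5, 6, 8, 9, 10, 11, 12, 14, 15, 16}
(X ∪ Z) Δ X = {1, 6, 8, 9}
((Y ∖ Z) ∪ Z) ∖ ((X ∪ Z) Δ X) = {2, 3, 5, 10, 11, 12, 14, 15, 16, 17, 18}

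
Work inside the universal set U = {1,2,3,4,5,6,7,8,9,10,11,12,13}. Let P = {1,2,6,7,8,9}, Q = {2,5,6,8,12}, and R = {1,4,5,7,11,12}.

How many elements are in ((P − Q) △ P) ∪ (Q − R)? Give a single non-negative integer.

3

P − Q = {1,7,9}
(P − Q) △ P = {2,6,8}
Q − R = {2,6,8}
((P − Q) △ P) ∪ (Q − R) = {2,6,8}
|((P − Q) △ P) ∪ (Q − R)| = 3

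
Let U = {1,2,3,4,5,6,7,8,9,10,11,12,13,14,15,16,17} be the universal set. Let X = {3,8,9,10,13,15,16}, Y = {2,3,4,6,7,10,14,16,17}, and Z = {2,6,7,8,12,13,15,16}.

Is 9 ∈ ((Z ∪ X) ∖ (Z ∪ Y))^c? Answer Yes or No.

9 ∉ Z and 9 ∈ X, so 9 ∈ Z ∪ X
9 ∉ Z and 9 ∉ Y, so 9 ∉ Z ∪ Y
9 ∈ (Z ∪ X) and 9 ∉ (Z ∪ Y), so 9 ∈ (Z ∪ X) ∖ (Z ∪ Y)
9 ∉ ((Z ∪ X) ∖ (Z ∪ Y))^c since 9 ∈ ((Z ∪ X) ∖ (Z ∪ Y))

No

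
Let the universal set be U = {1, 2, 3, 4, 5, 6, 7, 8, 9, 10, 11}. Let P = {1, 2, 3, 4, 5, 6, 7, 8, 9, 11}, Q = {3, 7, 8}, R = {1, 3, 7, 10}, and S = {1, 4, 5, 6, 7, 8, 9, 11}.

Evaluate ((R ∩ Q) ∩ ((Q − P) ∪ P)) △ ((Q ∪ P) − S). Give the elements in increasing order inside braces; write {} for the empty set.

{2, 7}

R ∩ Q = {3, 7}
Q − P = {}
(Q − P) ∪ P = {1, 2, 3, 4, 5, 6, 7, 8, 9, 11}
(R ∩ Q) ∩ ((Q − P) ∪ P) = {3, 7}
Q ∪ P = {1, 2, 3, 4, 5, 6, 7, 8, 9, 11}
(Q ∪ P) − S = {2, 3}
((R ∩ Q) ∩ ((Q − P) ∪ P)) △ ((Q ∪ P) − S) = {2, 7}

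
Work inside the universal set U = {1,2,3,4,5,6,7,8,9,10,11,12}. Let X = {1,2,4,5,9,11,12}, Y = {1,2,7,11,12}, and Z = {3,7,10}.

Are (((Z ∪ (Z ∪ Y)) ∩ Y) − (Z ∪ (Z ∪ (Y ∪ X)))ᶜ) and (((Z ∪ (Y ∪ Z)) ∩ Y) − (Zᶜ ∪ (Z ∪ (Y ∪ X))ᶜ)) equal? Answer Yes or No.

Z ∪ Y = {1,2,3,7,10,11,12}
Z ∪ (Z ∪ Y) = {1,2,3,7,10,11,12}
(Z ∪ (Z ∪ Y)) ∩ Y = {1,2,7,11,12}
Y ∪ X = {1,2,4,5,7,9,11,12}
Z ∪ (Y ∪ X) = {1,2,3,4,5,7,9,10,11,12}
Z ∪ (Z ∪ (Y ∪ X)) = {1,2,3,4,5,7,9,10,11,12}
(Z ∪ (Z ∪ (Y ∪ X)))ᶜ = {6,8}
((Z ∪ (Z ∪ Y)) ∩ Y) − (Z ∪ (Z ∪ (Y ∪ X)))ᶜ = {1,2,7,11,12}
Y ∪ Z = {1,2,3,7,10,11,12}
Z ∪ (Y ∪ Z) = {1,2,3,7,10,11,12}
(Z ∪ (Y ∪ Z)) ∩ Y = {1,2,7,11,12}
Zᶜ = {1,2,4,5,6,8,9,11,12}
(Z ∪ (Y ∪ X))ᶜ = {6,8}
Zᶜ ∪ (Z ∪ (Y ∪ X))ᶜ = {1,2,4,5,6,8,9,11,12}
((Z ∪ (Y ∪ Z)) ∩ Y) − (Zᶜ ∪ (Z ∪ (Y ∪ X))ᶜ) = {7}
1 ∈ ((Z ∪ (Z ∪ Y)) ∩ Y) − (Z ∪ (Z ∪ (Y ∪ X)))ᶜ but 1 ∉ ((Z ∪ (Y ∪ Z)) ∩ Y) − (Zᶜ ∪ (Z ∪ (Y ∪ X))ᶜ), so they differ.

No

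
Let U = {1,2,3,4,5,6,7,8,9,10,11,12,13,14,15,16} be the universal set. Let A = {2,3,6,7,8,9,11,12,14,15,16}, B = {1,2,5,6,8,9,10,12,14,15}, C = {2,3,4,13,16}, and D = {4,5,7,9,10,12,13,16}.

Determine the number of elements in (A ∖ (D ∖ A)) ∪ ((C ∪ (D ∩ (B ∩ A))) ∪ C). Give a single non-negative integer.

D ∖ A = {4,5,10,13}
A ∖ (D ∖ A) = {2,3,6,7,8,9,11,12,14,15,16}
B ∩ A = {2,6,8,9,12,14,15}
D ∩ (B ∩ A) = {9,12}
C ∪ (D ∩ (B ∩ A)) = {2,3,4,9,12,13,16}
(C ∪ (D ∩ (B ∩ A))) ∪ C = {2,3,4,9,12,13,16}
(A ∖ (D ∖ A)) ∪ ((C ∪ (D ∩ (B ∩ A))) ∪ C) = {2,3,4,6,7,8,9,11,12,13,14,15,16}
|(A ∖ (D ∖ A)) ∪ ((C ∪ (D ∩ (B ∩ A))) ∪ C)| = 13

13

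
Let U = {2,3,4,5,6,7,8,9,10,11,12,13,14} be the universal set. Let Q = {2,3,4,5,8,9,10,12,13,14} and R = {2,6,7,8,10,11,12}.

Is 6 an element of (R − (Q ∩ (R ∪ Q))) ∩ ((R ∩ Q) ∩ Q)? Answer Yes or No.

6 ∈ R and 6 ∉ Q, so 6 ∈ R ∪ Q
6 ∉ Q and 6 ∈ (R ∪ Q), so 6 ∉ Q ∩ (R ∪ Q)
6 ∈ R and 6 ∉ (Q ∩ (R ∪ Q)), so 6 ∈ R − (Q ∩ (R ∪ Q))
6 ∈ R and 6 ∉ Q, so 6 ∉ R ∩ Q
6 ∉ (R ∩ Q) and 6 ∉ Q, so 6 ∉ (R ∩ Q) ∩ Q
6 ∈ (R − (Q ∩ (R ∪ Q))) and 6 ∉ ((R ∩ Q) ∩ Q), so 6 ∉ (R − (Q ∩ (R ∪ Q))) ∩ ((R ∩ Q) ∩ Q)

No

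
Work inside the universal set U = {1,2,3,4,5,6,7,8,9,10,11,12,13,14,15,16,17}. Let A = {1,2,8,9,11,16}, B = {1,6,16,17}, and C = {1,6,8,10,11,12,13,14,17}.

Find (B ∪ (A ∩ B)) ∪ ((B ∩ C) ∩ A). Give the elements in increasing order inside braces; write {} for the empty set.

{1,6,16,17}

A ∩ B = {1,16}
B ∪ (A ∩ B) = {1,6,16,17}
B ∩ C = {1,6,17}
(B ∩ C) ∩ A = {1}
(B ∪ (A ∩ B)) ∪ ((B ∩ C) ∩ A) = {1,6,16,17}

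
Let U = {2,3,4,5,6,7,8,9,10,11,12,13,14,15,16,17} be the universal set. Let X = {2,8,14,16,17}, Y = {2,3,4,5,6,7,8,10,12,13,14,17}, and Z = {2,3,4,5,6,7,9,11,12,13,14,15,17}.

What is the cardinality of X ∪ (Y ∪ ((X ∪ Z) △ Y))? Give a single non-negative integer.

16

X ∪ Z = {2,3,4,5,6,7,8,9,11,12,13,14,15,16,17}
(X ∪ Z) △ Y = {9,10,11,15,16}
Y ∪ ((X ∪ Z) △ Y) = {2,3,4,5,6,7,8,9,10,11,12,13,14,15,16,17}
X ∪ (Y ∪ ((X ∪ Z) △ Y)) = {2,3,4,5,6,7,8,9,10,11,12,13,14,15,16,17}
|X ∪ (Y ∪ ((X ∪ Z) △ Y))| = 16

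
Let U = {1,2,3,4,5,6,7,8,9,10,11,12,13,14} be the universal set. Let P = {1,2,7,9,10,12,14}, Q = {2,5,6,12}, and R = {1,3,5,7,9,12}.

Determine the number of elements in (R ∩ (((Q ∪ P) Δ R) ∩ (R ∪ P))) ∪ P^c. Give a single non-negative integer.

7

Q ∪ P = {1,2,5,6,7,9,10,12,14}
(Q ∪ P) Δ R = {2,3,6,10,14}
R ∪ P = {1,2,3,5,7,9,10,12,14}
((Q ∪ P) Δ R) ∩ (R ∪ P) = {2,3,10,14}
R ∩ (((Q ∪ P) Δ R) ∩ (R ∪ P)) = {3}
P^c = {3,4,5,6,8,11,13}
(R ∩ (((Q ∪ P) Δ R) ∩ (R ∪ P))) ∪ P^c = {3,4,5,6,8,11,13}
|(R ∩ (((Q ∪ P) Δ R) ∩ (R ∪ P))) ∪ P^c| = 7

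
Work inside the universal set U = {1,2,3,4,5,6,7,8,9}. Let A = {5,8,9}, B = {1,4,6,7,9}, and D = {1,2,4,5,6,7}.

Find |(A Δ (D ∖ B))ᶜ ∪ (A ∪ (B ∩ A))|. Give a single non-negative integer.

8

D ∖ B = {2,5}
A Δ (D ∖ B) = {2,8,9}
(A Δ (D ∖ B))ᶜ = {1,3,4,5,6,7}
B ∩ A = {9}
A ∪ (B ∩ A) = {5,8,9}
(A Δ (D ∖ B))ᶜ ∪ (A ∪ (B ∩ A)) = {1,3,4,5,6,7,8,9}
|(A Δ (D ∖ B))ᶜ ∪ (A ∪ (B ∩ A))| = 8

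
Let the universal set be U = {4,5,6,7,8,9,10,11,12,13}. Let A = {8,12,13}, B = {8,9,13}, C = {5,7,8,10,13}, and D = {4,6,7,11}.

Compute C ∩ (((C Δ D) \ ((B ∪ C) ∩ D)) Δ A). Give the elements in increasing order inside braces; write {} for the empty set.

{5,10}

C Δ D = {4,5,6,8,10,11,13}
B ∪ C = {5,7,8,9,10,13}
(B ∪ C) ∩ D = {7}
(C Δ D) \ ((B ∪ C) ∩ D) = {4,5,6,8,10,11,13}
((C Δ D) \ ((B ∪ C) ∩ D)) Δ A = {4,5,6,10,11,12}
C ∩ (((C Δ D) \ ((B ∪ C) ∩ D)) Δ A) = {5,10}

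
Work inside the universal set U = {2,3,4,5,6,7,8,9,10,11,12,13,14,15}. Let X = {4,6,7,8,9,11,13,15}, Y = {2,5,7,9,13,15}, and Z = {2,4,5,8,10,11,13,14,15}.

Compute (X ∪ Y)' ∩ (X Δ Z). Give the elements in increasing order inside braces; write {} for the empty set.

{10,14}

X ∪ Y = {2,4,5,6,7,8,9,11,13,15}
(X ∪ Y)' = {3,10,12,14}
X Δ Z = {2,5,6,7,9,10,14}
(X ∪ Y)' ∩ (X Δ Z) = {10,14}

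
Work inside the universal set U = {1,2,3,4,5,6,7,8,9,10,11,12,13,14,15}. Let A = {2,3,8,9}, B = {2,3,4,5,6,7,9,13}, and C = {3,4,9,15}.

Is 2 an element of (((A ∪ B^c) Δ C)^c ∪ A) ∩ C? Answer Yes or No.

No

2 ∈ B, so 2 ∉ B^c
2 ∈ A and 2 ∉ B^c, so 2 ∈ A ∪ B^c
2 ∈ (A ∪ B^c) and 2 ∉ C, so 2 ∈ (A ∪ B^c) Δ C
2 ∉ ((A ∪ B^c) Δ C)^c since 2 ∈ ((A ∪ B^c) Δ C)
2 ∉ ((A ∪ B^c) Δ C)^c and 2 ∈ A, so 2 ∈ ((A ∪ B^c) Δ C)^c ∪ A
2 ∈ (((A ∪ B^c) Δ C)^c ∪ A) and 2 ∉ C, so 2 ∉ (((A ∪ B^c) Δ C)^c ∪ A) ∩ C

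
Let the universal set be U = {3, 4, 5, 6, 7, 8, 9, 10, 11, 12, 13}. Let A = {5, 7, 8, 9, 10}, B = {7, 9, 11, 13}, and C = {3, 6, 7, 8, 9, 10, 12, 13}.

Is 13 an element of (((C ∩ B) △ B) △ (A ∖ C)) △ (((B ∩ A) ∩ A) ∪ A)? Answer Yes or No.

No

13 ∈ C and 13 ∈ B, so 13 ∈ C ∩ B
13 ∈ (C ∩ B) and 13 ∈ B, so 13 ∉ (C ∩ B) △ B
13 ∉ A and 13 ∈ C, so 13 ∉ A ∖ C
13 ∉ ((C ∩ B) △ B) and 13 ∉ (A ∖ C), so 13 ∉ ((C ∩ B) △ B) △ (A ∖ C)
13 ∈ B and 13 ∉ A, so 13 ∉ B ∩ A
13 ∉ (B ∩ A) and 13 ∉ A, so 13 ∉ (B ∩ A) ∩ A
13 ∉ ((B ∩ A) ∩ A) and 13 ∉ A, so 13 ∉ ((B ∩ A) ∩ A) ∪ A
13 ∉ (((C ∩ B) △ B) △ (A ∖ C)) and 13 ∉ (((B ∩ A) ∩ A) ∪ A), so 13 ∉ (((C ∩ B) △ B) △ (A ∖ C)) △ (((B ∩ A) ∩ A) ∪ A)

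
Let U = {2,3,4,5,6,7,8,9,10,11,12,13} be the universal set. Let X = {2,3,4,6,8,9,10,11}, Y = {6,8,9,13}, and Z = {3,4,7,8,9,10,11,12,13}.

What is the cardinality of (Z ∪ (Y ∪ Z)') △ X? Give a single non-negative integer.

5

Y ∪ Z = {3,4,6,7,8,9,10,11,12,13}
(Y ∪ Z)' = {2,5}
Z ∪ (Y ∪ Z)' = {2,3,4,5,7,8,9,10,11,12,13}
(Z ∪ (Y ∪ Z)') △ X = {5,6,7,12,13}
|(Z ∪ (Y ∪ Z)') △ X| = 5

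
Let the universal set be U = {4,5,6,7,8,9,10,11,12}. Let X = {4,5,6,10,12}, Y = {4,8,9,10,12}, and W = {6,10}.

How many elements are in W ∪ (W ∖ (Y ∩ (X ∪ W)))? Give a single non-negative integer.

2

X ∪ W = {4,5,6,10,12}
Y ∩ (X ∪ W) = {4,10,12}
W ∖ (Y ∩ (X ∪ W)) = {6}
W ∪ (W ∖ (Y ∩ (X ∪ W))) = {6,10}
|W ∪ (W ∖ (Y ∩ (X ∪ W)))| = 2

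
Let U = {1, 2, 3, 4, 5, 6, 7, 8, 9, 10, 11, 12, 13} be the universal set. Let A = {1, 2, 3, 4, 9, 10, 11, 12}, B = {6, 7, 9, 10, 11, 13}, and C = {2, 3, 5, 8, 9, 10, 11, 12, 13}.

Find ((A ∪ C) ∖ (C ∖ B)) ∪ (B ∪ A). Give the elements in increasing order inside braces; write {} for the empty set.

{1, 2, 3, 4, 6, 7, 9, 10, 11, 12, 13}

A ∪ C = {1, 2, 3, 4, 5, 8, 9, 10, 11, 12, 13}
C ∖ B = {2, 3, 5, 8, 12}
(A ∪ C) ∖ (C ∖ B) = {1, 4, 9, 10, 11, 13}
B ∪ A = {1, 2, 3, 4, 6, 7, 9, 10, 11, 12, 13}
((A ∪ C) ∖ (C ∖ B)) ∪ (B ∪ A) = {1, 2, 3, 4, 6, 7, 9, 10, 11, 12, 13}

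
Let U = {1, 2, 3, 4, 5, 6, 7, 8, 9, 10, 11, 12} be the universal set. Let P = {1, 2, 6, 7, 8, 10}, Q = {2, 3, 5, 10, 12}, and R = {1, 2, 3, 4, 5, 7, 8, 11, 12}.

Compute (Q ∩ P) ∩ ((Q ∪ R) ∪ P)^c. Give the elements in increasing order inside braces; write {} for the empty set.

{}

Q ∩ P = {2, 10}
Q ∪ R = {1, 2, 3, 4, 5, 7, 8, 10, 11, 12}
(Q ∪ R) ∪ P = {1, 2, 3, 4, 5, 6, 7, 8, 10, 11, 12}
((Q ∪ R) ∪ P)^c = {9}
(Q ∩ P) ∩ ((Q ∪ R) ∪ P)^c = {}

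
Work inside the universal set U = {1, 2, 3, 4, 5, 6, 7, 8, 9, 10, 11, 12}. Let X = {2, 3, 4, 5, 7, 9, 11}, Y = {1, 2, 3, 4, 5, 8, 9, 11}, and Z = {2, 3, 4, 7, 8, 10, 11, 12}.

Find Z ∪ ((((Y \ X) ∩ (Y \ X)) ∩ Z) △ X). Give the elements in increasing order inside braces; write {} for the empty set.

{2, 3, 4, 5, 7, 8, 9, 10, 11, 12}

Y \ X = {1, 8}
(Y \ X) ∩ (Y \ X) = {1, 8}
((Y \ X) ∩ (Y \ X)) ∩ Z = {8}
(((Y \ X) ∩ (Y \ X)) ∩ Z) △ X = {2, 3, 4, 5, 7, 8, 9, 11}
Z ∪ ((((Y \ X) ∩ (Y \ X)) ∩ Z) △ X) = {2, 3, 4, 5, 7, 8, 9, 10, 11, 12}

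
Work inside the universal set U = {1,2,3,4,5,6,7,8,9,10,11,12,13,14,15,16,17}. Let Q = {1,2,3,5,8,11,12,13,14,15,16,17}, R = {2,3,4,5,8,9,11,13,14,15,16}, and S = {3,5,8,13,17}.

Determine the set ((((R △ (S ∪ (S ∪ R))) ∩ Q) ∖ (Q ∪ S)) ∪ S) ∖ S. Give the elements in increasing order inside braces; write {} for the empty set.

{}

S ∪ R = {2,3,4,5,8,9,11,13,14,15,16,17}
S ∪ (S ∪ R) = {2,3,4,5,8,9,11,13,14,15,16,17}
R △ (S ∪ (S ∪ R)) = {17}
(R △ (S ∪ (S ∪ R))) ∩ Q = {17}
Q ∪ S = {1,2,3,5,8,11,12,13,14,15,16,17}
((R △ (S ∪ (S ∪ R))) ∩ Q) ∖ (Q ∪ S) = {}
(((R △ (S ∪ (S ∪ R))) ∩ Q) ∖ (Q ∪ S)) ∪ S = {3,5,8,13,17}
((((R △ (S ∪ (S ∪ R))) ∩ Q) ∖ (Q ∪ S)) ∪ S) ∖ S = {}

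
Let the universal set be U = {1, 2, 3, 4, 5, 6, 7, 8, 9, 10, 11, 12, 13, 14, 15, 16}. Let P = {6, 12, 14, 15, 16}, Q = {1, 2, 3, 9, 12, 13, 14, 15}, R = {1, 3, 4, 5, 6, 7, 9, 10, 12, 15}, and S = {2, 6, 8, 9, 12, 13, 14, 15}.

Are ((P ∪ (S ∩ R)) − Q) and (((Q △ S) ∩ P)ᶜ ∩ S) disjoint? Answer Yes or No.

S ∩ R = {6, 9, 12, 15}
P ∪ (S ∩ R) = {6, 9, 12, 14, 15, 16}
(P ∪ (S ∩ R)) − Q = {6, 16}
Q △ S = {1, 3, 6, 8}
(Q △ S) ∩ P = {6}
((Q △ S) ∩ P)ᶜ = {1, 2, 3, 4, 5, 7, 8, 9, 10, 11, 12, 13, 14, 15, 16}
((Q △ S) ∩ P)ᶜ ∩ S = {2, 8, 9, 12, 13, 14, 15}
{6, 16} and {2, 8, 9, 12, 13, 14, 15} share no elements.

Yes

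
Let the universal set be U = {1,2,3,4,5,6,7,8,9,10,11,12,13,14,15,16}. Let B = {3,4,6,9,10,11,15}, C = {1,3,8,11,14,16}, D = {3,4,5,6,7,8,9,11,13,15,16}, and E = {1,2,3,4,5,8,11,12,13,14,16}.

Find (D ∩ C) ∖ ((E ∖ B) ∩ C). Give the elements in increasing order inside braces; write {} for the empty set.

D ∩ C = {3,8,11,16}
E ∖ B = {1,2,5,8,12,13,14,16}
(E ∖ B) ∩ C = {1,8,14,16}
(D ∩ C) ∖ ((E ∖ B) ∩ C) = {3,11}

{3,11}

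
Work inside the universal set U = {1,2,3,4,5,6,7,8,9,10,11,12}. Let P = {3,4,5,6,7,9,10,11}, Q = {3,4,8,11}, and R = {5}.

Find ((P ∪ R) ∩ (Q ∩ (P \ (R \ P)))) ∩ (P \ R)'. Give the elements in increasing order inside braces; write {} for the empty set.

P ∪ R = {3,4,5,6,7,9,10,11}
R \ P = {}
P \ (R \ P) = {3,4,5,6,7,9,10,11}
Q ∩ (P \ (R \ P)) = {3,4,11}
(P ∪ R) ∩ (Q ∩ (P \ (R \ P))) = {3,4,11}
P \ R = {3,4,6,7,9,10,11}
(P \ R)' = {1,2,5,8,12}
((P ∪ R) ∩ (Q ∩ (P \ (R \ P)))) ∩ (P \ R)' = {}

{}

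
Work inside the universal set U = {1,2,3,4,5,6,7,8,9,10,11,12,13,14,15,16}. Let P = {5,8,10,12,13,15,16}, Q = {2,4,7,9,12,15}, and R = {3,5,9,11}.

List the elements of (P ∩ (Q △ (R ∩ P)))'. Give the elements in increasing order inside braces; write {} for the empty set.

R ∩ P = {5}
Q △ (R ∩ P) = {2,4,5,7,9,12,15}
P ∩ (Q △ (R ∩ P)) = {5,12,15}
(P ∩ (Q △ (R ∩ P)))' = {1,2,3,4,6,7,8,9,10,11,13,14,16}

{1,2,3,4,6,7,8,9,10,11,13,14,16}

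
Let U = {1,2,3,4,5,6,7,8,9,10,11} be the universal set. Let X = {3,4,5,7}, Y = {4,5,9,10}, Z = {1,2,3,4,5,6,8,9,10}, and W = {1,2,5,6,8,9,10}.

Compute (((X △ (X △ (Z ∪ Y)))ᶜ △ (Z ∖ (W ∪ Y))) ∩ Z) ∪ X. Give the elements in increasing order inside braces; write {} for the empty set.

Z ∪ Y = {1,2,3,4,5,6,8,9,10}
X △ (Z ∪ Y) = {1,2,6,7,8,9,10}
X △ (X △ (Z ∪ Y)) = {1,2,3,4,5,6,8,9,10}
(X △ (X △ (Z ∪ Y)))ᶜ = {7,11}
W ∪ Y = {1,2,4,5,6,8,9,10}
Z ∖ (W ∪ Y) = {3}
(X △ (X △ (Z ∪ Y)))ᶜ △ (Z ∖ (W ∪ Y)) = {3,7,11}
((X △ (X △ (Z ∪ Y)))ᶜ △ (Z ∖ (W ∪ Y))) ∩ Z = {3}
(((X △ (X △ (Z ∪ Y)))ᶜ △ (Z ∖ (W ∪ Y))) ∩ Z) ∪ X = {3,4,5,7}

{3,4,5,7}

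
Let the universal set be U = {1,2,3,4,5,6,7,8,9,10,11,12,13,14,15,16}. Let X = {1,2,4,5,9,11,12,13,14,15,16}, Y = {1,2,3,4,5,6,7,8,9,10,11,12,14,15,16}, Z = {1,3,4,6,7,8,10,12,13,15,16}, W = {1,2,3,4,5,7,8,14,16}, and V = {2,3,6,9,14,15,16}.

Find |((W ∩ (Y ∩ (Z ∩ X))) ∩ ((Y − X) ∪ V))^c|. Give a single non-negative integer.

Z ∩ X = {1,4,12,13,15,16}
Y ∩ (Z ∩ X) = {1,4,12,15,16}
W ∩ (Y ∩ (Z ∩ X)) = {1,4,16}
Y − X = {3,6,7,8,10}
(Y − X) ∪ V = {2,3,6,7,8,9,10,14,15,16}
(W ∩ (Y ∩ (Z ∩ X))) ∩ ((Y − X) ∪ V) = {16}
((W ∩ (Y ∩ (Z ∩ X))) ∩ ((Y − X) ∪ V))^c = {1,2,3,4,5,6,7,8,9,10,11,12,13,14,15}
|((W ∩ (Y ∩ (Z ∩ X))) ∩ ((Y − X) ∪ V))^c| = 15

15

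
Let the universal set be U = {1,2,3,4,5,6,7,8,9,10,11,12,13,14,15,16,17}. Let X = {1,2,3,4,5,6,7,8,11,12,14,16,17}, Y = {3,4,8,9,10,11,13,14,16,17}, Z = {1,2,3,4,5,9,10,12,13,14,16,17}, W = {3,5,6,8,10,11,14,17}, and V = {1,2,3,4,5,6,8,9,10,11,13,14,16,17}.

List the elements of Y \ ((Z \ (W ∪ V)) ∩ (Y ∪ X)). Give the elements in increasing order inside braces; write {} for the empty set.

{3,4,8,9,10,11,13,14,16,17}

W ∪ V = {1,2,3,4,5,6,8,9,10,11,13,14,16,17}
Z \ (W ∪ V) = {12}
Y ∪ X = {1,2,3,4,5,6,7,8,9,10,11,12,13,14,16,17}
(Z \ (W ∪ V)) ∩ (Y ∪ X) = {12}
Y \ ((Z \ (W ∪ V)) ∩ (Y ∪ X)) = {3,4,8,9,10,11,13,14,16,17}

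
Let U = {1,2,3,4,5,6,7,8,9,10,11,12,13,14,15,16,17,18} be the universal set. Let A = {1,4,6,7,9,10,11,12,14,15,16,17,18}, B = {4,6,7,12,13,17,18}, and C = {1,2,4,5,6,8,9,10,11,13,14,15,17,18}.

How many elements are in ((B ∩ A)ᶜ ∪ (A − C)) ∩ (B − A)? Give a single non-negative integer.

B ∩ A = {4,6,7,12,17,18}
(B ∩ A)ᶜ = {1,2,3,5,8,9,10,11,13,14,15,16}
A − C = {7,12,16}
(B ∩ A)ᶜ ∪ (A − C) = {1,2,3,5,7,8,9,10,11,12,13,14,15,16}
B − A = {13}
((B ∩ A)ᶜ ∪ (A − C)) ∩ (B − A) = {13}
|((B ∩ A)ᶜ ∪ (A − C)) ∩ (B − A)| = 1

1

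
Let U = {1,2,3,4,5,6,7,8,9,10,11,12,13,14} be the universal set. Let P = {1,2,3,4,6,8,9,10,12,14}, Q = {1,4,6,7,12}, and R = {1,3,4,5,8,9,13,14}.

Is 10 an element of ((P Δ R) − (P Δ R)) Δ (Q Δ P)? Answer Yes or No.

Yes

10 ∈ P and 10 ∉ R, so 10 ∈ P Δ R
10 ∈ P and 10 ∉ R, so 10 ∈ P Δ R
10 ∈ (P Δ R) and 10 ∈ (P Δ R), so 10 ∉ (P Δ R) − (P Δ R)
10 ∉ Q and 10 ∈ P, so 10 ∈ Q Δ P
10 ∉ ((P Δ R) − (P Δ R)) and 10 ∈ (Q Δ P), so 10 ∈ ((P Δ R) − (P Δ R)) Δ (Q Δ P)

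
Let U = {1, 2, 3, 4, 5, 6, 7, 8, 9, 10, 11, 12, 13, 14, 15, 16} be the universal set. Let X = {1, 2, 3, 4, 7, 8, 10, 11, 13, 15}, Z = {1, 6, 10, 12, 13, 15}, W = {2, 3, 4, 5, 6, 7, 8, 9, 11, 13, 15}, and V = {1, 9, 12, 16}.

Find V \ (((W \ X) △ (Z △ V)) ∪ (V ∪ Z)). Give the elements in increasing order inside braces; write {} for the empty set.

W \ X = {5, 6, 9}
Z △ V = {6, 9, 10, 13, 15, 16}
(W \ X) △ (Z △ V) = {5, 10, 13, 15, 16}
V ∪ Z = {1, 6, 9, 10, 12, 13, 15, 16}
((W \ X) △ (Z △ V)) ∪ (V ∪ Z) = {1, 5, 6, 9, 10, 12, 13, 15, 16}
V \ (((W \ X) △ (Z △ V)) ∪ (V ∪ Z)) = {}

{}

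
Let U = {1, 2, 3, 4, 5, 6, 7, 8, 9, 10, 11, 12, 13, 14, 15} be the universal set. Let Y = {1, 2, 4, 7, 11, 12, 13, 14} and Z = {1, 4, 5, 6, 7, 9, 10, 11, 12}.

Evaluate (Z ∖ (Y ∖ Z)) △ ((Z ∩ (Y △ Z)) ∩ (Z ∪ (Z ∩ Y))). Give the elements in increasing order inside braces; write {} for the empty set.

{1, 4, 7, 11, 12}

Y ∖ Z = {2, 13, 14}
Z ∖ (Y ∖ Z) = {1, 4, 5, 6, 7, 9, 10, 11, 12}
Y △ Z = {2, 5, 6, 9, 10, 13, 14}
Z ∩ (Y △ Z) = {5, 6, 9, 10}
Z ∩ Y = {1, 4, 7, 11, 12}
Z ∪ (Z ∩ Y) = {1, 4, 5, 6, 7, 9, 10, 11, 12}
(Z ∩ (Y △ Z)) ∩ (Z ∪ (Z ∩ Y)) = {5, 6, 9, 10}
(Z ∖ (Y ∖ Z)) △ ((Z ∩ (Y △ Z)) ∩ (Z ∪ (Z ∩ Y))) = {1, 4, 7, 11, 12}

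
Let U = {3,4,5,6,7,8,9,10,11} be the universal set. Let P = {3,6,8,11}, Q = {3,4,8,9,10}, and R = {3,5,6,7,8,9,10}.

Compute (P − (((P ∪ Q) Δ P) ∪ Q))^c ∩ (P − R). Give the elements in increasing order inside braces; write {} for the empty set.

{}

P ∪ Q = {3,4,6,8,9,10,11}
(P ∪ Q) Δ P = {4,9,10}
((P ∪ Q) Δ P) ∪ Q = {3,4,8,9,10}
P − (((P ∪ Q) Δ P) ∪ Q) = {6,11}
(P − (((P ∪ Q) Δ P) ∪ Q))^c = {3,4,5,7,8,9,10}
P − R = {11}
(P − (((P ∪ Q) Δ P) ∪ Q))^c ∩ (P − R) = {}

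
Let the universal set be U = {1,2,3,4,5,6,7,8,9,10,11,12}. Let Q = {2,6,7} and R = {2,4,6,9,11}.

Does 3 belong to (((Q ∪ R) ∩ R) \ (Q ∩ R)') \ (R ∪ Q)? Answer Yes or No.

3 ∉ Q and 3 ∉ R, so 3 ∉ Q ∪ R
3 ∉ (Q ∪ R) and 3 ∉ R, so 3 ∉ (Q ∪ R) ∩ R
3 ∉ Q and 3 ∉ R, so 3 ∉ Q ∩ R
3 ∈ (Q ∩ R)' since 3 ∉ (Q ∩ R)
3 ∉ ((Q ∪ R) ∩ R) and 3 ∈ (Q ∩ R)', so 3 ∉ ((Q ∪ R) ∩ R) \ (Q ∩ R)'
3 ∉ R and 3 ∉ Q, so 3 ∉ R ∪ Q
3 ∉ (((Q ∪ R) ∩ R) \ (Q ∩ R)') and 3 ∉ (R ∪ Q), so 3 ∉ (((Q ∪ R) ∩ R) \ (Q ∩ R)') \ (R ∪ Q)

No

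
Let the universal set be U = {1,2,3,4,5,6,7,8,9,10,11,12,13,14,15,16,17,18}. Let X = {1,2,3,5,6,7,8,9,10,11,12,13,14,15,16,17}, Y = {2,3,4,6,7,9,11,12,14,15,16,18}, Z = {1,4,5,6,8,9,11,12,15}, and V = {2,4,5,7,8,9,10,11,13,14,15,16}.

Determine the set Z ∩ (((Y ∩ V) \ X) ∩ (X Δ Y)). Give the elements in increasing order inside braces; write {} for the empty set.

{4}

Y ∩ V = {2,4,7,9,11,14,15,16}
(Y ∩ V) \ X = {4}
X Δ Y = {1,4,5,8,10,13,17,18}
((Y ∩ V) \ X) ∩ (X Δ Y) = {4}
Z ∩ (((Y ∩ V) \ X) ∩ (X Δ Y)) = {4}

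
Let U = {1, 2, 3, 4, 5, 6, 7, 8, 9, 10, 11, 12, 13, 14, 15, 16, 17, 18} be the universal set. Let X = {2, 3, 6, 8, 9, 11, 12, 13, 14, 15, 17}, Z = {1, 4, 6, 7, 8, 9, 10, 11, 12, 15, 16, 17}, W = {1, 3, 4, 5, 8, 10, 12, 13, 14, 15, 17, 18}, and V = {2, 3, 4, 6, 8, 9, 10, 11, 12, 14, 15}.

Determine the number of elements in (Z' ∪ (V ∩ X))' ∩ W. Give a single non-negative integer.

Z' = {2, 3, 5, 13, 14, 18}
V ∩ X = {2, 3, 6, 8, 9, 11, 12, 14, 15}
Z' ∪ (V ∩ X) = {2, 3, 5, 6, 8, 9, 11, 12, 13, 14, 15, 18}
(Z' ∪ (V ∩ X))' = {1, 4, 7, 10, 16, 17}
(Z' ∪ (V ∩ X))' ∩ W = {1, 4, 10, 17}
|(Z' ∪ (V ∩ X))' ∩ W| = 4

4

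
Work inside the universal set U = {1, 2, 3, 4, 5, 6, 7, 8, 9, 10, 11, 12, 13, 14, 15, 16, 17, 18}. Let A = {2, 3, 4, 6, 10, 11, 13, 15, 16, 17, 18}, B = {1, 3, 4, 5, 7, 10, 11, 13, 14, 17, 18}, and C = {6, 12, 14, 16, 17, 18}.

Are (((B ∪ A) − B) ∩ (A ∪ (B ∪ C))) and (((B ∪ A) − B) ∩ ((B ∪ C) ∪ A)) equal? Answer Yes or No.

Yes

B ∪ A = {1, 2, 3, 4, 5, 6, 7, 10, 11, 13, 14, 15, 16, 17, 18}
(B ∪ A) − B = {2, 6, 15, 16}
B ∪ C = {1, 3, 4, 5, 6, 7, 10, 11, 12, 13, 14, 16, 17, 18}
A ∪ (B ∪ C) = {1, 2, 3, 4, 5, 6, 7, 10, 11, 12, 13, 14, 15, 16, 17, 18}
((B ∪ A) − B) ∩ (A ∪ (B ∪ C)) = {2, 6, 15, 16}
(B ∪ C) ∪ A = {1, 2, 3, 4, 5, 6, 7, 10, 11, 12, 13, 14, 15, 16, 17, 18}
((B ∪ A) − B) ∩ ((B ∪ C) ∪ A) = {2, 6, 15, 16}
Both equal {2, 6, 15, 16}, so ((B ∪ A) − B) ∩ (A ∪ (B ∪ C)) = ((B ∪ A) − B) ∩ ((B ∪ C) ∪ A).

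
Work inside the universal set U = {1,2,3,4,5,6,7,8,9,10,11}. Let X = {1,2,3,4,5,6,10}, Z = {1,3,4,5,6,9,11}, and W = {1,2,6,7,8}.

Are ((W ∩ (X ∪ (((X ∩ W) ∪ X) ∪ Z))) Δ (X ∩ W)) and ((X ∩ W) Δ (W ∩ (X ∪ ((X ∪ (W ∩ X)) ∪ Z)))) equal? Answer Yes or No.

Yes

X ∩ W = {1,2,6}
(X ∩ W) ∪ X = {1,2,3,4,5,6,10}
((X ∩ W) ∪ X) ∪ Z = {1,2,3,4,5,6,9,10,11}
X ∪ (((X ∩ W) ∪ X) ∪ Z) = {1,2,3,4,5,6,9,10,11}
W ∩ (X ∪ (((X ∩ W) ∪ X) ∪ Z)) = {1,2,6}
(W ∩ (X ∪ (((X ∩ W) ∪ X) ∪ Z))) Δ (X ∩ W) = {}
W ∩ X = {1,2,6}
X ∪ (W ∩ X) = {1,2,3,4,5,6,10}
(X ∪ (W ∩ X)) ∪ Z = {1,2,3,4,5,6,9,10,11}
X ∪ ((X ∪ (W ∩ X)) ∪ Z) = {1,2,3,4,5,6,9,10,11}
W ∩ (X ∪ ((X ∪ (W ∩ X)) ∪ Z)) = {1,2,6}
(X ∩ W) Δ (W ∩ (X ∪ ((X ∪ (W ∩ X)) ∪ Z))) = {}
Both equal {}, so (W ∩ (X ∪ (((X ∩ W) ∪ X) ∪ Z))) Δ (X ∩ W) = (X ∩ W) Δ (W ∩ (X ∪ ((X ∪ (W ∩ X)) ∪ Z))).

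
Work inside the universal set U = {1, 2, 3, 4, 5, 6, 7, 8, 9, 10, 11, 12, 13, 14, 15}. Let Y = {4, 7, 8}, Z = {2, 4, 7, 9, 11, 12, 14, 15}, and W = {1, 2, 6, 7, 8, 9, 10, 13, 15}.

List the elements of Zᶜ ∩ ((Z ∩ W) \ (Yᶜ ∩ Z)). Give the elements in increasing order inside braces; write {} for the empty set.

{}

Zᶜ = {1, 3, 5, 6, 8, 10, 13}
Z ∩ W = {2, 7, 9, 15}
Yᶜ = {1, 2, 3, 5, 6, 9, 10, 11, 12, 13, 14, 15}
Yᶜ ∩ Z = {2, 9, 11, 12, 14, 15}
(Z ∩ W) \ (Yᶜ ∩ Z) = {7}
Zᶜ ∩ ((Z ∩ W) \ (Yᶜ ∩ Z)) = {}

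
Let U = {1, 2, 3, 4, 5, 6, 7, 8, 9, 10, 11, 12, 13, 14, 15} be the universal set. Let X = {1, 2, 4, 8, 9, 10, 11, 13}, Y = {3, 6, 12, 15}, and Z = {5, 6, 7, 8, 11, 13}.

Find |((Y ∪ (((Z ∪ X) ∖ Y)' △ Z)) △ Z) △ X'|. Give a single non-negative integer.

3

Z ∪ X = {1, 2, 4, 5, 6, 7, 8, 9, 10, 11, 13}
(Z ∪ X) ∖ Y = {1, 2, 4, 5, 7, 8, 9, 10, 11, 13}
((Z ∪ X) ∖ Y)' = {3, 6, 12, 14, 15}
((Z ∪ X) ∖ Y)' △ Z = {3, 5, 7, 8, 11, 12, 13, 14, 15}
Y ∪ (((Z ∪ X) ∖ Y)' △ Z) = {3, 5, 6, 7, 8, 11, 12, 13, 14, 15}
(Y ∪ (((Z ∪ X) ∖ Y)' △ Z)) △ Z = {3, 12, 14, 15}
X' = {3, 5, 6, 7, 12, 14, 15}
((Y ∪ (((Z ∪ X) ∖ Y)' △ Z)) △ Z) △ X' = {5, 6, 7}
|((Y ∪ (((Z ∪ X) ∖ Y)' △ Z)) △ Z) △ X'| = 3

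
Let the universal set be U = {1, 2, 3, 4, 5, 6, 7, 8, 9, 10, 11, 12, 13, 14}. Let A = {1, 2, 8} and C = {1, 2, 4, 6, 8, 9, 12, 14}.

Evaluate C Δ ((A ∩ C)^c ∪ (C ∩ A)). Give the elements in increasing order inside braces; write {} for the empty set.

A ∩ C = {1, 2, 8}
(A ∩ C)^c = {3, 4, 5, 6, 7, 9, 10, 11, 12, 13, 14}
C ∩ A = {1, 2, 8}
(A ∩ C)^c ∪ (C ∩ A) = {1, 2, 3, 4, 5, 6, 7, 8, 9, 10, 11, 12, 13, 14}
C Δ ((A ∩ C)^c ∪ (C ∩ A)) = {3, 5, 7, 10, 11, 13}

{3, 5, 7, 10, 11, 13}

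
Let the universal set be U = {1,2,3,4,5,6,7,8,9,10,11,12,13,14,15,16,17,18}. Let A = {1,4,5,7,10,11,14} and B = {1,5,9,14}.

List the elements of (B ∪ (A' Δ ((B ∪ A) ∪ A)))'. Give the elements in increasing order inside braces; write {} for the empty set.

{}

A' = {2,3,6,8,9,12,13,15,16,17,18}
B ∪ A = {1,4,5,7,9,10,11,14}
(B ∪ A) ∪ A = {1,4,5,7,9,10,11,14}
A' Δ ((B ∪ A) ∪ A) = {1,2,3,4,5,6,7,8,10,11,12,13,14,15,16,17,18}
B ∪ (A' Δ ((B ∪ A) ∪ A)) = {1,2,3,4,5,6,7,8,9,10,11,12,13,14,15,16,17,18}
(B ∪ (A' Δ ((B ∪ A) ∪ A)))' = {}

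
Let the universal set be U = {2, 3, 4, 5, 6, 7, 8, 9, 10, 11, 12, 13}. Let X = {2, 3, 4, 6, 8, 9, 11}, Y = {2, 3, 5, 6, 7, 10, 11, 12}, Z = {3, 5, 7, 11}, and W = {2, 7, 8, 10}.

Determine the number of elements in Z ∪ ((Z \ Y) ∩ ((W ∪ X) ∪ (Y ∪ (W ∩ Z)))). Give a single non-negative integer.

Z \ Y = {}
W ∪ X = {2, 3, 4, 6, 7, 8, 9, 10, 11}
W ∩ Z = {7}
Y ∪ (W ∩ Z) = {2, 3, 5, 6, 7, 10, 11, 12}
(W ∪ X) ∪ (Y ∪ (W ∩ Z)) = {2, 3, 4, 5, 6, 7, 8, 9, 10, 11, 12}
(Z \ Y) ∩ ((W ∪ X) ∪ (Y ∪ (W ∩ Z))) = {}
Z ∪ ((Z \ Y) ∩ ((W ∪ X) ∪ (Y ∪ (W ∩ Z)))) = {3, 5, 7, 11}
|Z ∪ ((Z \ Y) ∩ ((W ∪ X) ∪ (Y ∪ (W ∩ Z))))| = 4

4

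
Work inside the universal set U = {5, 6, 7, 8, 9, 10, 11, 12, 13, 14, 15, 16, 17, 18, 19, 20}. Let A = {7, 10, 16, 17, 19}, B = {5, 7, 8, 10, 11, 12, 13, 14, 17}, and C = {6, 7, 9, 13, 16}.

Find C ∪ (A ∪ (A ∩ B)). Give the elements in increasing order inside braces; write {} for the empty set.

{6, 7, 9, 10, 13, 16, 17, 19}

A ∩ B = {7, 10, 17}
A ∪ (A ∩ B) = {7, 10, 16, 17, 19}
C ∪ (A ∪ (A ∩ B)) = {6, 7, 9, 10, 13, 16, 17, 19}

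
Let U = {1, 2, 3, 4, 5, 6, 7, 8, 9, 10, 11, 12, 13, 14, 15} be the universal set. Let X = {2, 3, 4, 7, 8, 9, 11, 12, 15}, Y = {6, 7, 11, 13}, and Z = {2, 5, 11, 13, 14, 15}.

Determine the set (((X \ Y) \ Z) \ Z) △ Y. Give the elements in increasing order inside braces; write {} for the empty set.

{3, 4, 6, 7, 8, 9, 11, 12, 13}

X \ Y = {2, 3, 4, 8, 9, 12, 15}
(X \ Y) \ Z = {3, 4, 8, 9, 12}
((X \ Y) \ Z) \ Z = {3, 4, 8, 9, 12}
(((X \ Y) \ Z) \ Z) △ Y = {3, 4, 6, 7, 8, 9, 11, 12, 13}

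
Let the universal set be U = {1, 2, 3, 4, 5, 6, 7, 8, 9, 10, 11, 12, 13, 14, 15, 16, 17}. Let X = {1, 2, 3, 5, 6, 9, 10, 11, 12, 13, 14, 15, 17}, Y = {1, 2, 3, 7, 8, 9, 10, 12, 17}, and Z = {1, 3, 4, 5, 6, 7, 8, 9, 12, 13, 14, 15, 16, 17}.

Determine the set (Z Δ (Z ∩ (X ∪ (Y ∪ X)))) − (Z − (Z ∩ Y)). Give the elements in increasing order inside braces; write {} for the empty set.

{}

Y ∪ X = {1, 2, 3, 5, 6, 7, 8, 9, 10, 11, 12, 13, 14, 15, 17}
X ∪ (Y ∪ X) = {1, 2, 3, 5, 6, 7, 8, 9, 10, 11, 12, 13, 14, 15, 17}
Z ∩ (X ∪ (Y ∪ X)) = {1, 3, 5, 6, 7, 8, 9, 12, 13, 14, 15, 17}
Z Δ (Z ∩ (X ∪ (Y ∪ X))) = {4, 16}
Z ∩ Y = {1, 3, 7, 8, 9, 12, 17}
Z − (Z ∩ Y) = {4, 5, 6, 13, 14, 15, 16}
(Z Δ (Z ∩ (X ∪ (Y ∪ X)))) − (Z − (Z ∩ Y)) = {}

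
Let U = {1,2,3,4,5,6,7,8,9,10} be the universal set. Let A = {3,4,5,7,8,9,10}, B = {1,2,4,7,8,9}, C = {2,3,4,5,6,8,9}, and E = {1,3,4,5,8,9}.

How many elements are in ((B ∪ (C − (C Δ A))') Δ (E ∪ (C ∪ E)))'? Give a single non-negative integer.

C Δ A = {2,6,7,10}
C − (C Δ A) = {3,4,5,8,9}
(C − (C Δ A))' = {1,2,6,7,10}
B ∪ (C − (C Δ A))' = {1,2,4,6,7,8,9,10}
C ∪ E = {1,2,3,4,5,6,8,9}
E ∪ (C ∪ E) = {1,2,3,4,5,6,8,9}
(B ∪ (C − (C Δ A))') Δ (E ∪ (C ∪ E)) = {3,5,7,10}
((B ∪ (C − (C Δ A))') Δ (E ∪ (C ∪ E)))' = {1,2,4,6,8,9}
|((B ∪ (C − (C Δ A))') Δ (E ∪ (C ∪ E)))'| = 6

6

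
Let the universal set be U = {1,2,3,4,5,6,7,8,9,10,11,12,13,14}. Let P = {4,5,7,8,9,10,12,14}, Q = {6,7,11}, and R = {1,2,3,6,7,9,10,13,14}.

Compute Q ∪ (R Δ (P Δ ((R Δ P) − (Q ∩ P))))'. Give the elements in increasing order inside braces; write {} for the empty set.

{1,2,3,4,5,6,7,8,9,10,11,12,13,14}

R Δ P = {1,2,3,4,5,6,8,12,13}
Q ∩ P = {7}
(R Δ P) − (Q ∩ P) = {1,2,3,4,5,6,8,12,13}
P Δ ((R Δ P) − (Q ∩ P)) = {1,2,3,6,7,9,10,13,14}
R Δ (P Δ ((R Δ P) − (Q ∩ P))) = {}
(R Δ (P Δ ((R Δ P) − (Q ∩ P))))' = {1,2,3,4,5,6,7,8,9,10,11,12,13,14}
Q ∪ (R Δ (P Δ ((R Δ P) − (Q ∩ P))))' = {1,2,3,4,5,6,7,8,9,10,11,12,13,14}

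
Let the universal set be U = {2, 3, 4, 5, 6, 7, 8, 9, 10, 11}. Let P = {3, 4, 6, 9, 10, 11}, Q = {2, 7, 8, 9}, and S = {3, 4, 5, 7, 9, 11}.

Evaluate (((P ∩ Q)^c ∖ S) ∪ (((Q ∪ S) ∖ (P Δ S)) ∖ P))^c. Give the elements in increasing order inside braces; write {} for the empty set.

{3, 4, 5, 7, 9, 11}

P ∩ Q = {9}
(P ∩ Q)^c = {2, 3, 4, 5, 6, 7, 8, 10, 11}
(P ∩ Q)^c ∖ S = {2, 6, 8, 10}
Q ∪ S = {2, 3, 4, 5, 7, 8, 9, 11}
P Δ S = {5, 6, 7, 10}
(Q ∪ S) ∖ (P Δ S) = {2, 3, 4, 8, 9, 11}
((Q ∪ S) ∖ (P Δ S)) ∖ P = {2, 8}
((P ∩ Q)^c ∖ S) ∪ (((Q ∪ S) ∖ (P Δ S)) ∖ P) = {2, 6, 8, 10}
(((P ∩ Q)^c ∖ S) ∪ (((Q ∪ S) ∖ (P Δ S)) ∖ P))^c = {3, 4, 5, 7, 9, 11}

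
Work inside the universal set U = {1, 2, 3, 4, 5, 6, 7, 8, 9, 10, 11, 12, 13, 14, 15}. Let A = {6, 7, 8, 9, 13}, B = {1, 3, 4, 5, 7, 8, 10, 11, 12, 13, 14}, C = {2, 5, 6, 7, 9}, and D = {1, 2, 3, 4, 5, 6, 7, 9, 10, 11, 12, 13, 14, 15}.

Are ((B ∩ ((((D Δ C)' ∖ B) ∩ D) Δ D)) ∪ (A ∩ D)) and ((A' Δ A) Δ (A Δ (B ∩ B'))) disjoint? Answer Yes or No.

No

D Δ C = {1, 3, 4, 10, 11, 12, 13, 14, 15}
(D Δ C)' = {2, 5, 6, 7, 8, 9}
(D Δ C)' ∖ B = {2, 6, 9}
((D Δ C)' ∖ B) ∩ D = {2, 6, 9}
(((D Δ C)' ∖ B) ∩ D) Δ D = {1, 3, 4, 5, 7, 10, 11, 12, 13, 14, 15}
B ∩ ((((D Δ C)' ∖ B) ∩ D) Δ D) = {1, 3, 4, 5, 7, 10, 11, 12, 13, 14}
A ∩ D = {6, 7, 9, 13}
(B ∩ ((((D Δ C)' ∖ B) ∩ D) Δ D)) ∪ (A ∩ D) = {1, 3, 4, 5, 6, 7, 9, 10, 11, 12, 13, 14}
A' = {1, 2, 3, 4, 5, 10, 11, 12, 14, 15}
A' Δ A = {1, 2, 3, 4, 5, 6, 7, 8, 9, 10, 11, 12, 13, 14, 15}
B' = {2, 6, 9, 15}
B ∩ B' = {}
A Δ (B ∩ B') = {6, 7, 8, 9, 13}
(A' Δ A) Δ (A Δ (B ∩ B')) = {1, 2, 3, 4, 5, 10, 11, 12, 14, 15}
1 lies in both, so they are not disjoint.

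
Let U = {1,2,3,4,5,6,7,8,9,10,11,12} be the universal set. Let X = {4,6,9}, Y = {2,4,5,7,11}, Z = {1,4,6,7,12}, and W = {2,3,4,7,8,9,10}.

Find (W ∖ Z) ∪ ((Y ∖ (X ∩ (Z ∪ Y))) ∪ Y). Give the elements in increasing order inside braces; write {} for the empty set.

{2,3,4,5,7,8,9,10,11}

W ∖ Z = {2,3,8,9,10}
Z ∪ Y = {1,2,4,5,6,7,11,12}
X ∩ (Z ∪ Y) = {4,6}
Y ∖ (X ∩ (Z ∪ Y)) = {2,5,7,11}
(Y ∖ (X ∩ (Z ∪ Y))) ∪ Y = {2,4,5,7,11}
(W ∖ Z) ∪ ((Y ∖ (X ∩ (Z ∪ Y))) ∪ Y) = {2,3,4,5,7,8,9,10,11}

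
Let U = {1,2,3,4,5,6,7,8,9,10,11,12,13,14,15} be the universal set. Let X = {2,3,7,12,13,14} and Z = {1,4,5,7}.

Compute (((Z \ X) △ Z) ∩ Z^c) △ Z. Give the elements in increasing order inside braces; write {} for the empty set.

Z \ X = {1,4,5}
(Z \ X) △ Z = {7}
Z^c = {2,3,6,8,9,10,11,12,13,14,15}
((Z \ X) △ Z) ∩ Z^c = {}
(((Z \ X) △ Z) ∩ Z^c) △ Z = {1,4,5,7}

{1,4,5,7}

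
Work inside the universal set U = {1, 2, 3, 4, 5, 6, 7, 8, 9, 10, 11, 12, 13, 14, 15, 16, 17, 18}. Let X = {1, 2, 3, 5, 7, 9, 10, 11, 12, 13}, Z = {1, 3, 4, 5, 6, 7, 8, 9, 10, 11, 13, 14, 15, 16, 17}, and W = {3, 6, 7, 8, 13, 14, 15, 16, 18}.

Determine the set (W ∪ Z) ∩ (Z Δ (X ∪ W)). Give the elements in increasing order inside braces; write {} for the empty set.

W ∪ Z = {1, 3, 4, 5, 6, 7, 8, 9, 10, 11, 13, 14, 15, 16, 17, 18}
X ∪ W = {1, 2, 3, 5, 6, 7, 8, 9, 10, 11, 12, 13, 14, 15, 16, 18}
Z Δ (X ∪ W) = {2, 4, 12, 17, 18}
(W ∪ Z) ∩ (Z Δ (X ∪ W)) = {4, 17, 18}

{4, 17, 18}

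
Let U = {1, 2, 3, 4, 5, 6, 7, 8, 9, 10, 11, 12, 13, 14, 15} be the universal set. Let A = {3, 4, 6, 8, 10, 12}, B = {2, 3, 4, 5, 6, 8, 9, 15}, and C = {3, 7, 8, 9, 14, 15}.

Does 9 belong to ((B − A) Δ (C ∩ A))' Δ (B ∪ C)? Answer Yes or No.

9 ∈ B and 9 ∉ A, so 9 ∈ B − A
9 ∈ C and 9 ∉ A, so 9 ∉ C ∩ A
9 ∈ (B − A) and 9 ∉ (C ∩ A), so 9 ∈ (B − A) Δ (C ∩ A)
9 ∉ ((B − A) Δ (C ∩ A))' since 9 ∈ ((B − A) Δ (C ∩ A))
9 ∈ B and 9 ∈ C, so 9 ∈ B ∪ C
9 ∉ ((B − A) Δ (C ∩ A))' and 9 ∈ (B ∪ C), so 9 ∈ ((B − A) Δ (C ∩ A))' Δ (B ∪ C)

Yes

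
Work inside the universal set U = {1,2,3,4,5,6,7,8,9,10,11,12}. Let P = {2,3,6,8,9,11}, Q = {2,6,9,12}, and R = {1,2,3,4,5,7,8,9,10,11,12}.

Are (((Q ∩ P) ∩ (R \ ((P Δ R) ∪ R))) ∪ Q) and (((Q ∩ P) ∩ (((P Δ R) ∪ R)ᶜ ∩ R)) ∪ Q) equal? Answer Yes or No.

Yes

Q ∩ P = {2,6,9}
P Δ R = {1,4,5,6,7,10,12}
(P Δ R) ∪ R = {1,2,3,4,5,6,7,8,9,10,11,12}
R \ ((P Δ R) ∪ R) = {}
(Q ∩ P) ∩ (R \ ((P Δ R) ∪ R)) = {}
((Q ∩ P) ∩ (R \ ((P Δ R) ∪ R))) ∪ Q = {2,6,9,12}
((P Δ R) ∪ R)ᶜ = {}
((P Δ R) ∪ R)ᶜ ∩ R = {}
(Q ∩ P) ∩ (((P Δ R) ∪ R)ᶜ ∩ R) = {}
((Q ∩ P) ∩ (((P Δ R) ∪ R)ᶜ ∩ R)) ∪ Q = {2,6,9,12}
Both equal {2,6,9,12}, so ((Q ∩ P) ∩ (R \ ((P Δ R) ∪ R))) ∪ Q = ((Q ∩ P) ∩ (((P Δ R) ∪ R)ᶜ ∩ R)) ∪ Q.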